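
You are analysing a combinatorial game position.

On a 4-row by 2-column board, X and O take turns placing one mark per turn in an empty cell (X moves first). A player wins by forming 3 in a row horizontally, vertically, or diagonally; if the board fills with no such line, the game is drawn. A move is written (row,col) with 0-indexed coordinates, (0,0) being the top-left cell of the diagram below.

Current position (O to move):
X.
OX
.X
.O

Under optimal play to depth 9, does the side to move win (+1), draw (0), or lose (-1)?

value(X./OX/.X/.O, O) = 0

p1 O@[X./OX/.X/.O]: (0,1)[XO/OX/.X/.O]+0* (2,0)[X./OX/OX/.O]-1 (3,0)[X./OX/.X/OO]-1
p2 X@[XO/OX/.X/.O]: (2,0)[XO/OX/XX/.O]+0* (3,0)[XO/OX/.X/XO]+0
p3 O@[XO/OX/XX/.O]: (3,0)[XO/OX/XX/OO]+0*
p4 X@[XO/OX/XX/OO] terminal +0; root [X./OX/.X/.O] d9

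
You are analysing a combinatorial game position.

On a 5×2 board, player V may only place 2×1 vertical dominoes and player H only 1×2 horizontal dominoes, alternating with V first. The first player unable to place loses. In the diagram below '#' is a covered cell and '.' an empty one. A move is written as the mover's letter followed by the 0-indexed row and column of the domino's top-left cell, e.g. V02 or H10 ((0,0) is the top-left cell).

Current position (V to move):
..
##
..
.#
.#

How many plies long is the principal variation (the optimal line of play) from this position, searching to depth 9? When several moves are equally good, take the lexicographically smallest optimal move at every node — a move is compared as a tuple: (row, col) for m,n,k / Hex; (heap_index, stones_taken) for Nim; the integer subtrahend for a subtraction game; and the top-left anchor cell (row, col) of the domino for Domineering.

p1 V@[../##/../.#/.#]: V20[../##/#./##/.#]-1* V30[../##/../##/##]-1
p2 H@[../##/#./##/.#]: H00[##/##/#./##/.#]+1*
p3 V@[##/##/#./##/.#] terminal -1; root [../##/../.#/.#] d9

PV length from [../##/../.#/.#]: 2 plies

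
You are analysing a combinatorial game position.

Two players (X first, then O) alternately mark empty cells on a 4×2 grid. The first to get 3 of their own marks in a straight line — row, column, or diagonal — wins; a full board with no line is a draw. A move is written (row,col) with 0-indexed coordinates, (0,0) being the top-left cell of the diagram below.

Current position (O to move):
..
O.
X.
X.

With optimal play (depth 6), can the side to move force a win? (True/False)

O winning at [../O./X./X.]: False

ply 1, O at ../O./X./X. | (0,0)=+0→O./O./X./X.*; (0,1)=+0→.O/O./X./X.; (1,1)=+0→../OO/X./X.; (2,1)=+0→../O./XO/X.; (3,1)=+0→../O./X./XO
ply 2, X at O./O./X./X. | (0,1)=+0→OX/O./X./X.*; (1,1)=+0→O./OX/X./X.; (2,1)=+0→O./O./XX/X.; (3,1)=+0→O./O./X./XX
ply 3, O at OX/O./X./X. | (1,1)=+0→OX/OO/X./X.*; (2,1)=+0→OX/O./XO/X.; (3,1)=+0→OX/O./X./XO
ply 4, X at OX/OO/X./X. | (2,1)=+0→OX/OO/XX/X.*; (3,1)=+0→OX/OO/X./XX
ply 5, O at OX/OO/XX/X. | (3,1)=+0→OX/OO/XX/XO*
ply 6: OX/OO/XX/XO is terminal +0 (X); from ../O./X./X. depth 6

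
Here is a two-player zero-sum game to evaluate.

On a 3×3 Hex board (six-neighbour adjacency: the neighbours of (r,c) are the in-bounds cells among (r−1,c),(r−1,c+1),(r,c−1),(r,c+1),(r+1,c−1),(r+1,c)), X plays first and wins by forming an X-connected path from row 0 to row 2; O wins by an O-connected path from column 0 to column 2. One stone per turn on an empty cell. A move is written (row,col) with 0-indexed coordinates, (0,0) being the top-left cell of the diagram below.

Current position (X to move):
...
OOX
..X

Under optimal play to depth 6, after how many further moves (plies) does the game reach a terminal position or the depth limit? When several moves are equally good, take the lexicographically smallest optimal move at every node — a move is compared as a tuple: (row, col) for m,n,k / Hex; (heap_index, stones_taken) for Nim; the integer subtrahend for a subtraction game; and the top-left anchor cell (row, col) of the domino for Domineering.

ply 1, X at .../OOX/..X | (0,0)=-1→X../OOX/..X; (0,1)=-1→.X./OOX/..X; (0,2)=+1→..X/OOX/..X*; (2,0)=-1→.../OOX/X.X; (2,1)=-1→.../OOX/.XX
ply 2: ..X/OOX/..X is terminal -1 (O); from .../OOX/..X depth 6

PV length from [.../OOX/..X]: 1 ply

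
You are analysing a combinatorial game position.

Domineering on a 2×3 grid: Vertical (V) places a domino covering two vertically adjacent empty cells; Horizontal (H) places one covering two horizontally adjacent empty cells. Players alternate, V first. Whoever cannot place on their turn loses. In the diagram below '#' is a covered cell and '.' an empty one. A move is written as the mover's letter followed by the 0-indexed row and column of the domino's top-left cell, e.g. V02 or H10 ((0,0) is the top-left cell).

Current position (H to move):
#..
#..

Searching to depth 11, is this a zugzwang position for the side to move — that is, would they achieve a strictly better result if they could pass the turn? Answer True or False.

p1 H@[#../#..]: H01[###/#..]+1* H11[#../###]+1
p2 V@[###/#..] terminal -1; root [#../#..] d11
suppose H passes — search the same position with V to move:
pass> p1 V@[#../#..]: V01[##./##.]+1* V02[#.#/#.#]+1
pass> p2 H@[##./##.] terminal -1; root [#../#..] d11
for H: play +1, pass -1

zugzwang(#../#.., H) = False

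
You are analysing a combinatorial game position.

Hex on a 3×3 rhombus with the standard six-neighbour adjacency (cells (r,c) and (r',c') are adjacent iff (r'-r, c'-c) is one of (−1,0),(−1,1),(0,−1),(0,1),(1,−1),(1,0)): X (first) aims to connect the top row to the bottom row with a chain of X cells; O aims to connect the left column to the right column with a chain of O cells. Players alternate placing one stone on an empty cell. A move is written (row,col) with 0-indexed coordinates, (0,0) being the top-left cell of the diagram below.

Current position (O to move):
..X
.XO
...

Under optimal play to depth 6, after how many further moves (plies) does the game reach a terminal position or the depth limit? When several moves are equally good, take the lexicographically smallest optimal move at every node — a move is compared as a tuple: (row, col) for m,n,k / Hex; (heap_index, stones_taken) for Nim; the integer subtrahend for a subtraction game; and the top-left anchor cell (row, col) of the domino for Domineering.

PV length from [..X/.XO/...]: 4 plies

ply 1, O at ..X/.XO/... | (0,0)=-1→O.X/.XO/...*; (0,1)=-1→.OX/.XO/...; (1,0)=-1→..X/OXO/...; (2,0)=-1→..X/.XO/O..; (2,1)=-1→..X/.XO/.O.; (2,2)=-1→..X/.XO/..O
ply 2, X at O.X/.XO/... | (0,1)=+1→OXX/.XO/...*; (1,0)=+1→O.X/XXO/...; (2,0)=+1→O.X/.XO/X..; (2,1)=+1→O.X/.XO/.X.; (2,2)=+1→O.X/.XO/..X
ply 3, O at OXX/.XO/... | (1,0)=-1→OXX/OXO/...*; (2,0)=-1→OXX/.XO/O..; (2,1)=-1→OXX/.XO/.O.; (2,2)=-1→OXX/.XO/..O
ply 4, X at OXX/OXO/... | (2,0)=+1→OXX/OXO/X..*; (2,1)=+1→OXX/OXO/.X.; (2,2)=+1→OXX/OXO/..X
ply 5: OXX/OXO/X.. is terminal -1 (O); from ..X/.XO/... depth 6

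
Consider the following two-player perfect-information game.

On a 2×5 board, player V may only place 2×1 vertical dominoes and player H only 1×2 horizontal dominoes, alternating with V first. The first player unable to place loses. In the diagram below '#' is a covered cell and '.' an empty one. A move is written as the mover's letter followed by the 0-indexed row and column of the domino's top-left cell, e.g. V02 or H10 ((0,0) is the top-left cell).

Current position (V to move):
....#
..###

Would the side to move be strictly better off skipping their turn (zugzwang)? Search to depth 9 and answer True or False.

zugzwang(....#/..###, V) = False

[....#/..###] V move#1: V00:-1/#...#/#.###, V01:+1/.#..#/.####*
[.#..#/.####] H move#2: H02:-1/.####/.####*
[.####/.####] V move#3: V00:+1/#####/#####*
[#####/#####] end (terminal -1, H#4); searched ....#/..### to 9
suppose V passes — search the same position with H to move:
pass> [....#/..###] H move#1: H00:+1/##..#/..###*, H01:-1/.##.#/..###, H02:-1/..###/..###, H10:+1/....#/#####
pass> [##..#/..###] end (terminal -1, V#2); searched ....#/..### to 9
for V: play +1, pass -1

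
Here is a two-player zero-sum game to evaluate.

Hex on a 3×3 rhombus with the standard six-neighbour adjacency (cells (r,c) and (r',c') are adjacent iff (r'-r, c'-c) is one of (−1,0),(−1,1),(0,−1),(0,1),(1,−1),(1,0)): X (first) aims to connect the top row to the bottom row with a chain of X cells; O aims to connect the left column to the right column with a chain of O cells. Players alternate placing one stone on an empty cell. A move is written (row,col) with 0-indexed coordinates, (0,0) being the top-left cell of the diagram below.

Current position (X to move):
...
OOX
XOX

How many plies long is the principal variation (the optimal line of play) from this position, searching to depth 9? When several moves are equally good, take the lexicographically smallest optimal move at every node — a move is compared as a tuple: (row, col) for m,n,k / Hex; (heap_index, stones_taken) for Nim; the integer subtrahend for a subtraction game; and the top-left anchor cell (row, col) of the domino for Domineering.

p1 X@[.../OOX/XOX]: (0,0)[X../OOX/XOX]-1 (0,1)[.X./OOX/XOX]-1 (0,2)[..X/OOX/XOX]+1*
p2 O@[..X/OOX/XOX] terminal -1; root [.../OOX/XOX] d9

PV length from [.../OOX/XOX]: 1 ply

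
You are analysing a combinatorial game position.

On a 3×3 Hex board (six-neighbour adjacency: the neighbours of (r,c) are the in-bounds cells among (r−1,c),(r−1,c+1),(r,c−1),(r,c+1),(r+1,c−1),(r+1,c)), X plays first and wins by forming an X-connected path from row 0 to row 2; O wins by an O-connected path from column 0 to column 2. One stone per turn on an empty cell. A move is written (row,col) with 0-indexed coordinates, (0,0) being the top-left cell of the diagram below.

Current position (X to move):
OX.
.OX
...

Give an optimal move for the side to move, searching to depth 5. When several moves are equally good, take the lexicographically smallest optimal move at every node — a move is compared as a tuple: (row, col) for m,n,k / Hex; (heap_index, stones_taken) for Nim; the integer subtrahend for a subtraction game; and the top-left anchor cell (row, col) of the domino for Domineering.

[OX./.OX/...] X move#1: (0,2):+1/OXX/.OX/...*, (1,0):+1/OX./XOX/..., (2,0):+1/OX./.OX/X.., (2,1):-1/OX./.OX/.X., (2,2):-1/OX./.OX/..X
[OXX/.OX/...] O move#2: (1,0):-1/OXX/OOX/...*, (2,0):-1/OXX/.OX/O.., (2,1):-1/OXX/.OX/.O., (2,2):-1/OXX/.OX/..O
[OXX/OOX/...] X move#3: (2,0):+1/OXX/OOX/X..*, (2,1):+1/OXX/OOX/.X., (2,2):+1/OXX/OOX/..X
[OXX/OOX/X..] O move#4: (2,1):-1/OXX/OOX/XO.*, (2,2):-1/OXX/OOX/X.O
[OXX/OOX/XO.] X move#5: (2,2):+1/OXX/OOX/XOX*
[OXX/OOX/XOX] end (terminal -1, O#6); searched OX./.OX/... to 5

X's best at [OX./.OX/...]: (0,2)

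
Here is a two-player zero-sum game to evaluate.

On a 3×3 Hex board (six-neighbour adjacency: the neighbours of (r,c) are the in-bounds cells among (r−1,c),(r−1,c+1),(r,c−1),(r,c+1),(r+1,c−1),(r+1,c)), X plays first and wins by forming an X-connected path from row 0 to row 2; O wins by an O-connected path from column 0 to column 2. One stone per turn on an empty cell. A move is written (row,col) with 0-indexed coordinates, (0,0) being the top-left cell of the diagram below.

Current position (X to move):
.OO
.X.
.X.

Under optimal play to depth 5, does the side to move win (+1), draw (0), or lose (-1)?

[.OO/.X./.X.] X move#1: (0,0):-1/XOO/.X./.X.*, (1,0):-1/.OO/XX./.X., (1,2):-1/.OO/.XX/.X., (2,0):-1/.OO/.X./XX., (2,2):-1/.OO/.X./.XX
[XOO/.X./.X.] O move#2: (1,0):+1/XOO/OX./.X.*, (1,2):-1/XOO/.XO/.X., (2,0):-1/XOO/.X./OX., (2,2):-1/XOO/.X./.XO
[XOO/OX./.X.] end (terminal -1, X#3); searched .OO/.X./.X. to 5

value(.OO/.X./.X., X) = -1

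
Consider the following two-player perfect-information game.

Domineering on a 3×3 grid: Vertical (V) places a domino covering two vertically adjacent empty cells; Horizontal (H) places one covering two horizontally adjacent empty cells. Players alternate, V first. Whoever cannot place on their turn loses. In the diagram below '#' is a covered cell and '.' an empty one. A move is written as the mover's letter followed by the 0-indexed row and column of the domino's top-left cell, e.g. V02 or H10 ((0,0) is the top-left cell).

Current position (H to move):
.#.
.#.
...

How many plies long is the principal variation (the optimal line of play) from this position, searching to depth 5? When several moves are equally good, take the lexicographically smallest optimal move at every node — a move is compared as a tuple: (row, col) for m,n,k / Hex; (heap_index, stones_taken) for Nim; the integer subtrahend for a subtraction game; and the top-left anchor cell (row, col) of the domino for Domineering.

ply 1, H at .#./.#./... | H20=-1→.#./.#./##.*; H21=-1→.#./.#./.##
ply 2, V at .#./.#./##. | V00=+1→##./##./##.*; V02=+1→.##/.##/##.; V12=+1→.#./.##/###
ply 3: ##./##./##. is terminal -1 (H); from .#./.#./... depth 5

PV length from [.#./.#./...]: 2 plies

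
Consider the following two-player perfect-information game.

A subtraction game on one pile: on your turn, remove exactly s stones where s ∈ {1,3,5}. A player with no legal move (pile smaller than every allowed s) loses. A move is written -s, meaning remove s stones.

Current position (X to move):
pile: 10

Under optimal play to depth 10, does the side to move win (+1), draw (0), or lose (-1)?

value(10, X) = -1

[10] X move#1: -1:-1/9*, -3:-1/7, -5:-1/5
[9] O move#2: -1:+1/8*, -3:+1/6, -5:+1/4
[8] X move#3: -1:-1/7*, -3:-1/5, -5:-1/3
[7] O move#4: -1:+1/6*, -3:+1/4, -5:+1/2
[6] X move#5: -1:-1/5*, -3:-1/3, -5:-1/1
[5] O move#6: -1:+1/4*, -3:+1/2, -5:+1/0
[4] X move#7: -1:-1/3*, -3:-1/1
[3] O move#8: -1:+1/2*, -3:+1/0
[2] X move#9: -1:-1/1*
[1] O move#10: -1:+1/0*
[0] end (terminal -1, X#11); searched 10 to 10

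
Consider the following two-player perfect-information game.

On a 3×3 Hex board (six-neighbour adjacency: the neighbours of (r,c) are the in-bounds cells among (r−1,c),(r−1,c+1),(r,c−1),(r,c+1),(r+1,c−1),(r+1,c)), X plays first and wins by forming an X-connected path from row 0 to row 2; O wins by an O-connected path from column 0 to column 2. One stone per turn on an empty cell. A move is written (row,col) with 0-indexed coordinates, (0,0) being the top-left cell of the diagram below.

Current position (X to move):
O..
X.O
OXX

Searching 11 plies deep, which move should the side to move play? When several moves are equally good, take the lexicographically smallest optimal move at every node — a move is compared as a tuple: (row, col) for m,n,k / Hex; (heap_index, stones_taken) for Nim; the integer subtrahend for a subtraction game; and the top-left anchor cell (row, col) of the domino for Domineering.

X's best at [O../X.O/OXX]: (1,1)

ply 1, X at O../X.O/OXX | (0,1)=-1→OX./X.O/OXX; (0,2)=-1→O.X/X.O/OXX; (1,1)=+1→O../XXO/OXX*
ply 2, O at O../XXO/OXX | (0,1)=-1→OO./XXO/OXX*; (0,2)=-1→O.O/XXO/OXX
ply 3, X at OO./XXO/OXX | (0,2)=+1→OOX/XXO/OXX*
ply 4: OOX/XXO/OXX is terminal -1 (O); from O../X.O/OXX depth 11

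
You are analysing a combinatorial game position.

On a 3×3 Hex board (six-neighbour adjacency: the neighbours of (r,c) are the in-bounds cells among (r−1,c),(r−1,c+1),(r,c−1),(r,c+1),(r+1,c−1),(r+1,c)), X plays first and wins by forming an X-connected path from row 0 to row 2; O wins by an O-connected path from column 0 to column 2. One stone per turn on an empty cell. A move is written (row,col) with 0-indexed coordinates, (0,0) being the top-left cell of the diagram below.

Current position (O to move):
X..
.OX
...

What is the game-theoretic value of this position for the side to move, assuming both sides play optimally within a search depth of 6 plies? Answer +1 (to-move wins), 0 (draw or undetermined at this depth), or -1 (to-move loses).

value(X../.OX/..., O) = +1

p1 O@[X../.OX/...]: (0,1)[XO./.OX/...]-1 (0,2)[X.O/.OX/...]+1* (1,0)[X../OOX/...]-1 (2,0)[X../.OX/O..]-1 (2,1)[X../.OX/.O.]+1 (2,2)[X../.OX/..O]+1
p2 X@[X.O/.OX/...]: (0,1)[XXO/.OX/...]-1* (1,0)[X.O/XOX/...]-1 (2,0)[X.O/.OX/X..]-1 (2,1)[X.O/.OX/.X.]-1 (2,2)[X.O/.OX/..X]-1
p3 O@[XXO/.OX/...]: (1,0)[XXO/OOX/...]+1* (2,0)[XXO/.OX/O..]+1 (2,1)[XXO/.OX/.O.]+1 (2,2)[XXO/.OX/..O]+1
p4 X@[XXO/OOX/...] terminal -1; root [X../.OX/...] d6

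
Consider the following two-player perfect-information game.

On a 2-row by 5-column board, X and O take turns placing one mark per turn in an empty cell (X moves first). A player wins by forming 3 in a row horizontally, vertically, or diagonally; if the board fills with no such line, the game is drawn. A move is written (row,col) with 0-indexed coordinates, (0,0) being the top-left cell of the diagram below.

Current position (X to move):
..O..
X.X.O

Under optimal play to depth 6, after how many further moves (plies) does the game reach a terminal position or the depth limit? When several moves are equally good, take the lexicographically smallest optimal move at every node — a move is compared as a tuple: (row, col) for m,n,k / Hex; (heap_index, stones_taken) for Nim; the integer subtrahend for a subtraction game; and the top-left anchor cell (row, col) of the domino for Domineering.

ply 1, X at ..O../X.X.O | (0,0)=+0→X.O../X.X.O; (0,1)=+0→.XO../X.X.O; (0,3)=+0→..OX./X.X.O; (0,4)=+0→..O.X/X.X.O; (1,1)=+1→..O../XXX.O*; (1,3)=+0→..O../X.XXO
ply 2: ..O../XXX.O is terminal -1 (O); from ..O../X.X.O depth 6

PV length from [..O../X.X.O]: 1 ply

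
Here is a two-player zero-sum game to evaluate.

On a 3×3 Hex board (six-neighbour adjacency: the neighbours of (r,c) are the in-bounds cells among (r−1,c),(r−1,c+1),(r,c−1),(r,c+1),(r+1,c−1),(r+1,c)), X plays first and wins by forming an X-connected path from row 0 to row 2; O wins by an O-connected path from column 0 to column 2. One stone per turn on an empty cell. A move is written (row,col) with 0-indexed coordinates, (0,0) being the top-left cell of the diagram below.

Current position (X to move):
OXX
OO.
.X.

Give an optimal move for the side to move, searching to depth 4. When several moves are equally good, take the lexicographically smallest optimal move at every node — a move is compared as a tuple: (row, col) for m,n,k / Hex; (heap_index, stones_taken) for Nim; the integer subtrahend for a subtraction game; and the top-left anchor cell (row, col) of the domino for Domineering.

X's best at [OXX/OO./.X.]: (1,2)

[OXX/OO./.X.] X move#1: (1,2):+1/OXX/OOX/.X.*, (2,0):-1/OXX/OO./XX., (2,2):-1/OXX/OO./.XX
[OXX/OOX/.X.] end (terminal -1, O#2); searched OXX/OO./.X. to 4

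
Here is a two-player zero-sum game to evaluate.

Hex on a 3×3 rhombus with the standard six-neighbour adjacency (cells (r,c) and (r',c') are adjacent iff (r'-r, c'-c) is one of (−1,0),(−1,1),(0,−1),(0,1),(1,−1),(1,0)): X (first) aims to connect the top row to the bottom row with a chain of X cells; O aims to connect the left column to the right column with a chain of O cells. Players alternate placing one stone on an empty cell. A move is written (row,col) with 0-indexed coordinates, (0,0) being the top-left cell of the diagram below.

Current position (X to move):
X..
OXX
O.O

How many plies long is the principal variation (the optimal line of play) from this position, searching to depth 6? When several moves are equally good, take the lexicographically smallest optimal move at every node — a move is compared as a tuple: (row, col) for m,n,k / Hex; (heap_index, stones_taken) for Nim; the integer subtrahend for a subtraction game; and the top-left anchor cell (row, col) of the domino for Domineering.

p1 X@[X../OXX/O.O]: (0,1)[XX./OXX/O.O]-1 (0,2)[X.X/OXX/O.O]-1 (2,1)[X../OXX/OXO]+1*
p2 O@[X../OXX/OXO]: (0,1)[XO./OXX/OXO]-1* (0,2)[X.O/OXX/OXO]-1
p3 X@[XO./OXX/OXO]: (0,2)[XOX/OXX/OXO]+1*
p4 O@[XOX/OXX/OXO] terminal -1; root [X../OXX/O.O] d6

PV length from [X../OXX/O.O]: 3 plies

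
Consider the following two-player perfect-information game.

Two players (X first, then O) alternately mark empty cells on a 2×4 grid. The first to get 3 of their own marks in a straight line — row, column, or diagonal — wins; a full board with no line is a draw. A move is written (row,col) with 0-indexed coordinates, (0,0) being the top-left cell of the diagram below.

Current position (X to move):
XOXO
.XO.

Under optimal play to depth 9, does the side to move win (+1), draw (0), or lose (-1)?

[XOXO/.XO.] X move#1: (1,0):+0/XOXO/XXO.*, (1,3):+0/XOXO/.XOX
[XOXO/XXO.] O move#2: (1,3):+0/XOXO/XXOO*
[XOXO/XXOO] end (terminal +0, X#3); searched XOXO/.XO. to 9

value(XOXO/.XO., X) = 0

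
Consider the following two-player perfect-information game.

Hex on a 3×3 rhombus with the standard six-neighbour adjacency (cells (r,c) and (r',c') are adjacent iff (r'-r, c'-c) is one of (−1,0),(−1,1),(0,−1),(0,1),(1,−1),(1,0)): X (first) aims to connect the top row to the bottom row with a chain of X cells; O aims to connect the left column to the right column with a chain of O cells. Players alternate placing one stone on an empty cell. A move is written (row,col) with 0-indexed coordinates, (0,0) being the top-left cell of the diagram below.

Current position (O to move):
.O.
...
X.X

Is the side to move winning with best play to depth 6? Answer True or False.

O winning at [.O./.../X.X]: True

p1 O@[.O./.../X.X]: (0,0)[OO./.../X.X]-1 (0,2)[.OO/.../X.X]+1* (1,0)[.O./O../X.X]-1 (1,1)[.O./.O./X.X]+1 (1,2)[.O./..O/X.X]+1 (2,1)[.O./.../XOX]-1
p2 X@[.OO/.../X.X]: (0,0)[XOO/.../X.X]-1* (1,0)[.OO/X../X.X]-1 (1,1)[.OO/.X./X.X]-1 (1,2)[.OO/..X/X.X]-1 (2,1)[.OO/.../XXX]-1
p3 O@[XOO/.../X.X]: (1,0)[XOO/O../X.X]+1* (1,1)[XOO/.O./X.X]-1 (1,2)[XOO/..O/X.X]-1 (2,1)[XOO/.../XOX]-1
p4 X@[XOO/O../X.X] terminal -1; root [.O./.../X.X] d6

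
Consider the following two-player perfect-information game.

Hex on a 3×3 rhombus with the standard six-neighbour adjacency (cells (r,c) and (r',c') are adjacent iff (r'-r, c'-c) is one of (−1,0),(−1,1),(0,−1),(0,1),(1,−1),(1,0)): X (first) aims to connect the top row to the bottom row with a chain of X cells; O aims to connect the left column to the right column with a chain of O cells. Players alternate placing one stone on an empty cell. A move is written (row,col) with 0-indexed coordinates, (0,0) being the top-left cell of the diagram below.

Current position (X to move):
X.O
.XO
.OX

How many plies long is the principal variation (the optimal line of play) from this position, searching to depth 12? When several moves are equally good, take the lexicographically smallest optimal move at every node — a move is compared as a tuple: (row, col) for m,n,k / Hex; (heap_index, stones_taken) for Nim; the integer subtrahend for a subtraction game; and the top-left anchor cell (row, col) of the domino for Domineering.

PV length from [X.O/.XO/.OX]: 3 plies

[X.O/.XO/.OX] X move#1: (0,1):-1/XXO/.XO/.OX, (1,0):-1/X.O/XXO/.OX, (2,0):+1/X.O/.XO/XOX*
[X.O/.XO/XOX] O move#2: (0,1):-1/XOO/.XO/XOX*, (1,0):-1/X.O/OXO/XOX
[XOO/.XO/XOX] X move#3: (1,0):+1/XOO/XXO/XOX*
[XOO/XXO/XOX] end (terminal -1, O#4); searched X.O/.XO/.OX to 12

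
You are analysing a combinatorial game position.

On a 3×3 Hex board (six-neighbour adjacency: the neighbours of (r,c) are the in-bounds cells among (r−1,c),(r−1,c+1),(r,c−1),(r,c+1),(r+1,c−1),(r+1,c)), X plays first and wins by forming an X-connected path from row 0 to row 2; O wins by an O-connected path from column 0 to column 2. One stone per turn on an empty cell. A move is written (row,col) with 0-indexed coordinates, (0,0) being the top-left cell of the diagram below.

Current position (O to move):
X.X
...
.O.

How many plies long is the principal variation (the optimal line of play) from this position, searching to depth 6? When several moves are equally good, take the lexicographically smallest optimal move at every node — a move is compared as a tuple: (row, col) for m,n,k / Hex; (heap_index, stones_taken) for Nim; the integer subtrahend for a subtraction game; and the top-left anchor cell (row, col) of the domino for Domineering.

p1 O@[X.X/.../.O.]: (0,1)[XOX/.../.O.]-1 (1,0)[X.X/O../.O.]+1* (1,1)[X.X/.O./.O.]+1 (1,2)[X.X/..O/.O.]-1 (2,0)[X.X/.../OO.]+1 (2,2)[X.X/.../.OO]-1
p2 X@[X.X/O../.O.]: (0,1)[XXX/O../.O.]-1* (1,1)[X.X/OX./.O.]-1 (1,2)[X.X/O.X/.O.]-1 (2,0)[X.X/O../XO.]-1 (2,2)[X.X/O../.OX]-1
p3 O@[XXX/O../.O.]: (1,1)[XXX/OO./.O.]+1* (1,2)[XXX/O.O/.O.]+1 (2,0)[XXX/O../OO.]+1 (2,2)[XXX/O../.OO]+1
p4 X@[XXX/OO./.O.]: (1,2)[XXX/OOX/.O.]-1* (2,0)[XXX/OO./XO.]-1 (2,2)[XXX/OO./.OX]-1
p5 O@[XXX/OOX/.O.]: (2,0)[XXX/OOX/OO.]-1 (2,2)[XXX/OOX/.OO]+1*
p6 X@[XXX/OOX/.OO] terminal -1; root [X.X/.../.O.] d6

PV length from [X.X/.../.O.]: 5 plies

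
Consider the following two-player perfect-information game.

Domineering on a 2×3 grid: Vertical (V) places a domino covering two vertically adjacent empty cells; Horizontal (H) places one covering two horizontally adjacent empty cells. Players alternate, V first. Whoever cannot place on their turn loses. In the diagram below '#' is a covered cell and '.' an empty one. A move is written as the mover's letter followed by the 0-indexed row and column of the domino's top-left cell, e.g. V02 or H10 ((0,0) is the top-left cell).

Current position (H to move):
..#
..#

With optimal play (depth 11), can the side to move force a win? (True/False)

ply 1, H at ..#/..# | H00=+1→###/..#*; H10=+1→..#/###
ply 2: ###/..# is terminal -1 (V); from ..#/..# depth 11

H winning at [..#/..#]: True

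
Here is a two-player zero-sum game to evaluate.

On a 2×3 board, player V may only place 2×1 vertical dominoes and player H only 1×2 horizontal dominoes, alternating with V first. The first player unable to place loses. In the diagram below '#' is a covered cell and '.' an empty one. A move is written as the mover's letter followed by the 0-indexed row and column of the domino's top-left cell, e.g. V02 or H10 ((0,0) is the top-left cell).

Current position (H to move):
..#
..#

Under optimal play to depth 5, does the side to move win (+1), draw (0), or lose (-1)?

value(..#/..#, H) = +1

[..#/..#] H move#1: H00:+1/###/..#*, H10:+1/..#/###
[###/..#] end (terminal -1, V#2); searched ..#/..# to 5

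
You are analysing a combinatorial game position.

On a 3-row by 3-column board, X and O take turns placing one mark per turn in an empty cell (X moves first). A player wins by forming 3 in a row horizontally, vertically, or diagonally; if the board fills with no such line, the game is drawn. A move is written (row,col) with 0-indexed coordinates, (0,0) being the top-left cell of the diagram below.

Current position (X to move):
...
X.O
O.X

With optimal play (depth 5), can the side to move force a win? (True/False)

X winning at [.../X.O/O.X]: False

p1 X@[.../X.O/O.X]: (0,0)[X../X.O/O.X]+0* (0,1)[.X./X.O/O.X]+0 (0,2)[..X/X.O/O.X]+0 (1,1)[.../XXO/O.X]+0 (2,1)[.../X.O/OXX]+0
p2 O@[X../X.O/O.X]: (0,1)[XO./X.O/O.X]-1 (0,2)[X.O/X.O/O.X]-1 (1,1)[X../XOO/O.X]+0* (2,1)[X../X.O/OOX]-1
p3 X@[X../XOO/O.X]: (0,1)[XX./XOO/O.X]-1 (0,2)[X.X/XOO/O.X]+0* (2,1)[X../XOO/OXX]-1
p4 O@[X.X/XOO/O.X]: (0,1)[XOX/XOO/O.X]+0* (2,1)[X.X/XOO/OOX]-1
p5 X@[XOX/XOO/O.X]: (2,1)[XOX/XOO/OXX]+0*
p6 O@[XOX/XOO/OXX] terminal +0; root [.../X.O/O.X] d5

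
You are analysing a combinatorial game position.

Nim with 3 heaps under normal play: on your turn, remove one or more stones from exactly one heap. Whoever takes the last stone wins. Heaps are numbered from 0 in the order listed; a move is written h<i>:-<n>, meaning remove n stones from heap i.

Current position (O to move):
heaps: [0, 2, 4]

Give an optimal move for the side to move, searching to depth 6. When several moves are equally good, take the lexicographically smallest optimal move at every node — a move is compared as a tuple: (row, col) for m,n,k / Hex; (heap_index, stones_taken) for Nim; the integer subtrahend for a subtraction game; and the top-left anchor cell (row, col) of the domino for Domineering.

O's best at [(0,2,4)]: h2:-2

p1 O@[(0,2,4)]: h1:-1[(0,1,4)]-1 h1:-2[(0,0,4)]-1 h2:-1[(0,2,3)]-1 h2:-2[(0,2,2)]+1* h2:-3[(0,2,1)]-1 h2:-4[(0,2,0)]-1
p2 X@[(0,2,2)]: h1:-1[(0,1,2)]-1* h1:-2[(0,0,2)]-1 h2:-1[(0,2,1)]-1 h2:-2[(0,2,0)]-1
p3 O@[(0,1,2)]: h1:-1[(0,0,2)]-1 h2:-1[(0,1,1)]+1* h2:-2[(0,1,0)]-1
p4 X@[(0,1,1)]: h1:-1[(0,0,1)]-1* h2:-1[(0,1,0)]-1
p5 O@[(0,0,1)]: h2:-1[(0,0,0)]+1*
p6 X@[(0,0,0)] terminal -1; root [(0,2,4)] d6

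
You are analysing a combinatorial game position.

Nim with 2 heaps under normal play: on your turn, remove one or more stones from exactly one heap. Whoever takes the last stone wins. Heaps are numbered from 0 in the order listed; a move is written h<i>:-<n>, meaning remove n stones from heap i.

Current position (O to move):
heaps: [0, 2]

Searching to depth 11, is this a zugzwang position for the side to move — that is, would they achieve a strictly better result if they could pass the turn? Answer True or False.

[(0,2)] O move#1: h1:-1:-1/(0,1), h1:-2:+1/(0,0)*
[(0,0)] end (terminal -1, X#2); searched (0,2) to 11
pass branch (X moves first from the same position):
  | [(0,2)] X move#1: h1:-1:-1/(0,1), h1:-2:+1/(0,0)*
  | [(0,0)] end (terminal -1, O#2); searched (0,2) to 11
O moving scores +1; O passing scores -1

zugzwang((0,2), O) = False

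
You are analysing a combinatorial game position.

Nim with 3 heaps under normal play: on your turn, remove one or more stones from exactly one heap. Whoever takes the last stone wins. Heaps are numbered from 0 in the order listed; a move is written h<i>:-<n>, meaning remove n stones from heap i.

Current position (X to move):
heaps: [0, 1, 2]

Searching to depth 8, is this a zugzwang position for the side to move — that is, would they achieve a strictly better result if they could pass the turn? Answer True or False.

zugzwang((0,1,2), X) = False

p1 X@[(0,1,2)]: h1:-1[(0,0,2)]-1 h2:-1[(0,1,1)]+1* h2:-2[(0,1,0)]-1
p2 O@[(0,1,1)]: h1:-1[(0,0,1)]-1* h2:-1[(0,1,0)]-1
p3 X@[(0,0,1)]: h2:-1[(0,0,0)]+1*
p4 O@[(0,0,0)] terminal -1; root [(0,1,2)] d8
pass branch (O moves first from the same position):
  | p1 O@[(0,1,2)]: h1:-1[(0,0,2)]-1 h2:-1[(0,1,1)]+1* h2:-2[(0,1,0)]-1
  | p2 X@[(0,1,1)]: h1:-1[(0,0,1)]-1* h2:-1[(0,1,0)]-1
  | p3 O@[(0,0,1)]: h2:-1[(0,0,0)]+1*
  | p4 X@[(0,0,0)] terminal -1; root [(0,1,2)] d8
X moving scores +1; X passing scores -1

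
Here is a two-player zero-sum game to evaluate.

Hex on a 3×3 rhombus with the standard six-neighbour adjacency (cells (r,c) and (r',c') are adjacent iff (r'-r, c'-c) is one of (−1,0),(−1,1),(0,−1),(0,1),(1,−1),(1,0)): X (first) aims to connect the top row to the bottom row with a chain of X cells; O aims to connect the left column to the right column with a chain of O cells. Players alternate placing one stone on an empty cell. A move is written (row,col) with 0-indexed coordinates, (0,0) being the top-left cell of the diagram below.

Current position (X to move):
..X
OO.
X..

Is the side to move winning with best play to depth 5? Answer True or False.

ply 1, X at ..X/OO./X.. | (0,0)=-1→X.X/OO./X..; (0,1)=-1→.XX/OO./X..; (1,2)=+1→..X/OOX/X..*; (2,1)=-1→..X/OO./XX.; (2,2)=-1→..X/OO./X.X
ply 2, O at ..X/OOX/X.. | (0,0)=-1→O.X/OOX/X..*; (0,1)=-1→.OX/OOX/X..; (2,1)=-1→..X/OOX/XO.; (2,2)=-1→..X/OOX/X.O
ply 3, X at O.X/OOX/X.. | (0,1)=+1→OXX/OOX/X..*; (2,1)=+1→O.X/OOX/XX.; (2,2)=+1→O.X/OOX/X.X
ply 4, O at OXX/OOX/X.. | (2,1)=-1→OXX/OOX/XO.*; (2,2)=-1→OXX/OOX/X.O
ply 5, X at OXX/OOX/XO. | (2,2)=+1→OXX/OOX/XOX*
ply 6: OXX/OOX/XOX is terminal -1 (O); from ..X/OO./X.. depth 5

X winning at [..X/OO./X..]: True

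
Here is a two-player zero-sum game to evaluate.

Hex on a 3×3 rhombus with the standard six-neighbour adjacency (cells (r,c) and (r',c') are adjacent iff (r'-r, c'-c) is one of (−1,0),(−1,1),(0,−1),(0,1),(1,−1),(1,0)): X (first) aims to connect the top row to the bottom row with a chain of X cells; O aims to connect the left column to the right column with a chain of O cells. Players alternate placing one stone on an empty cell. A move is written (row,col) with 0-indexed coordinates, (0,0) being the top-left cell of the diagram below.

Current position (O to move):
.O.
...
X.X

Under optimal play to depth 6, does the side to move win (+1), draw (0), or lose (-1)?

[.O./.../X.X] O move#1: (0,0):-1/OO./.../X.X, (0,2):+1/.OO/.../X.X*, (1,0):-1/.O./O../X.X, (1,1):+1/.O./.O./X.X, (1,2):+1/.O./..O/X.X, (2,1):-1/.O./.../XOX
[.OO/.../X.X] X move#2: (0,0):-1/XOO/.../X.X*, (1,0):-1/.OO/X../X.X, (1,1):-1/.OO/.X./X.X, (1,2):-1/.OO/..X/X.X, (2,1):-1/.OO/.../XXX
[XOO/.../X.X] O move#3: (1,0):+1/XOO/O../X.X*, (1,1):-1/XOO/.O./X.X, (1,2):-1/XOO/..O/X.X, (2,1):-1/XOO/.../XOX
[XOO/O../X.X] end (terminal -1, X#4); searched .O./.../X.X to 6

value(.O./.../X.X, O) = +1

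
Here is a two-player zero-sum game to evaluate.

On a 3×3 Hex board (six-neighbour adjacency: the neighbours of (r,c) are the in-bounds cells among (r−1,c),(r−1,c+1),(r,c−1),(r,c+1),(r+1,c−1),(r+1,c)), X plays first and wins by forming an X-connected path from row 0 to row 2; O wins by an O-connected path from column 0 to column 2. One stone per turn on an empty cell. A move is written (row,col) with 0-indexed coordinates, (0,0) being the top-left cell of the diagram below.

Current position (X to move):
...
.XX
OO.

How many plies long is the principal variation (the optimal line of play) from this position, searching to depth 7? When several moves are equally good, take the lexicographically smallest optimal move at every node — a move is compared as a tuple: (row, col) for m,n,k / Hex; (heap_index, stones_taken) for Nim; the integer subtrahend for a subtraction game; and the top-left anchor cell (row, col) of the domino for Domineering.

[.../.XX/OO.] X move#1: (0,0):-1/X../.XX/OO., (0,1):-1/.X./.XX/OO., (0,2):-1/..X/.XX/OO., (1,0):-1/.../XXX/OO., (2,2):+1/.../.XX/OOX*
[.../.XX/OOX] O move#2: (0,0):-1/O../.XX/OOX*, (0,1):-1/.O./.XX/OOX, (0,2):-1/..O/.XX/OOX, (1,0):-1/.../OXX/OOX
[O../.XX/OOX] X move#3: (0,1):+1/OX./.XX/OOX*, (0,2):+1/O.X/.XX/OOX, (1,0):+1/O../XXX/OOX
[OX./.XX/OOX] end (terminal -1, O#4); searched .../.XX/OO. to 7

PV length from [.../.XX/OO.]: 3 plies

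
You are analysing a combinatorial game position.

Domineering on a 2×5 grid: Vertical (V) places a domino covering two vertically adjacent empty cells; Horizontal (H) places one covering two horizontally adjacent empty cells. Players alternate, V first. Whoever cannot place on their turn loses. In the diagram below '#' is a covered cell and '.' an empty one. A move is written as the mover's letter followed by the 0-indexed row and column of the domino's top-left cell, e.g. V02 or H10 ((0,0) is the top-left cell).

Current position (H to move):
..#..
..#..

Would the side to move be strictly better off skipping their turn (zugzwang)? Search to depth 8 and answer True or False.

ply 1, H at ..#../..#.. | H00=-1→###../..#..*; H03=-1→..###/..#..; H10=-1→..#../###..; H13=-1→..#../..###
ply 2, V at ###../..#.. | V03=+1→####./..##.*; V04=+1→###.#/..#.#
ply 3, H at ####./..##. | H10=-1→####./####.*
ply 4, V at ####./####. | V04=+1→#####/#####*
ply 5: #####/##### is terminal -1 (H); from ..#../..#.. depth 8
suppose H passes — search the same position with V to move:
pass> ply 1, V at ..#../..#.. | V00=-1→#.#../#.#..*; V01=-1→.##../.##..; V03=-1→..##./..##.; V04=-1→..#.#/..#.#
pass> ply 2, H at #.#../#.#.. | H03=+1→#.###/#.#..*; H13=+1→#.#../#.###
pass> ply 3, V at #.###/#.#.. | V01=-1→#####/###..*
pass> ply 4, H at #####/###.. | H13=+1→#####/#####*
pass> ply 5: #####/##### is terminal -1 (V); from ..#../..#.. depth 8
for H: play -1, pass +1

zugzwang(..#../..#.., H) = True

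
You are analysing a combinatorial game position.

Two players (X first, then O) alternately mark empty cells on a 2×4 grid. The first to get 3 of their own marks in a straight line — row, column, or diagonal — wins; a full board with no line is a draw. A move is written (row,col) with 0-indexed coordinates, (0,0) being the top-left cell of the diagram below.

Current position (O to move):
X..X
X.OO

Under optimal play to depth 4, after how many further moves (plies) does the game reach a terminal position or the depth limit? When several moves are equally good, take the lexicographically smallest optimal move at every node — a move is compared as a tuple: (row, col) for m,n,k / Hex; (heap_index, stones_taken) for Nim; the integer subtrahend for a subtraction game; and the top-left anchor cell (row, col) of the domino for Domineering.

PV length from [X..X/X.OO]: 1 ply

[X..X/X.OO] O move#1: (0,1):+0/XO.X/X.OO, (0,2):+0/X.OX/X.OO, (1,1):+1/X..X/XOOO*
[X..X/XOOO] end (terminal -1, X#2); searched X..X/X.OO to 4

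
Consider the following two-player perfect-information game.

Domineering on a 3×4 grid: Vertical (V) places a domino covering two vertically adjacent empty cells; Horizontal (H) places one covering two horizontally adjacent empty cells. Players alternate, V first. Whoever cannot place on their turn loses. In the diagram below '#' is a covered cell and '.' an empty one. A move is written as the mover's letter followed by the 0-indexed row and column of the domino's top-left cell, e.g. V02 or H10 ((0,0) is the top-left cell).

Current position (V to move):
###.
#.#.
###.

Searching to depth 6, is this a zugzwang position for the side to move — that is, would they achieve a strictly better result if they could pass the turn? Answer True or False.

ply 1, V at ###./#.#./###. | V03=+1→####/#.##/###.*; V13=+1→###./#.##/####
ply 2: ####/#.##/###. is terminal -1 (H); from ###./#.#./###. depth 6
if V skipped the turn, H would face:
~ ply 1: ###./#.#./###. is terminal -1 (H); from ###./#.#./###. depth 6
compare (V): move=+1 vs pass=+1

zugzwang(###./#.#./###., V) = False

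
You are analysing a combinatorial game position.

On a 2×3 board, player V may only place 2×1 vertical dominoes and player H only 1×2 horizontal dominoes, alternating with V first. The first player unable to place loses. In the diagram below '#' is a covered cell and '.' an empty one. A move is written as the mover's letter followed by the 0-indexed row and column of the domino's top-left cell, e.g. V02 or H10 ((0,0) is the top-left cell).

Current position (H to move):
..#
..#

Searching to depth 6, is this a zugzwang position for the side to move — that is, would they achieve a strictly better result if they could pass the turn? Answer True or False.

p1 H@[..#/..#]: H00[###/..#]+1* H10[..#/###]+1
p2 V@[###/..#] terminal -1; root [..#/..#] d6
if H skipped the turn, V would face:
~ p1 V@[..#/..#]: V00[#.#/#.#]+1* V01[.##/.##]+1
~ p2 H@[#.#/#.#] terminal -1; root [..#/..#] d6
compare (H): move=+1 vs pass=-1

zugzwang(..#/..#, H) = False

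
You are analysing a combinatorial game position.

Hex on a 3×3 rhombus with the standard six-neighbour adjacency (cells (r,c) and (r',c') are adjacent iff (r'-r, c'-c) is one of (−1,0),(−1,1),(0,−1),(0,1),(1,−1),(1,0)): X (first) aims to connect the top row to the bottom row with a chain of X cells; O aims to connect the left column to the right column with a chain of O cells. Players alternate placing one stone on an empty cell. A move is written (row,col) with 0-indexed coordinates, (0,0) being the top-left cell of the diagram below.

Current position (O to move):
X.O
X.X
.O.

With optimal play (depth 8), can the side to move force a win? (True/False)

O winning at [X.O/X.X/.O.]: True

[X.O/X.X/.O.] O move#1: (0,1):-1/XOO/X.X/.O., (1,1):-1/X.O/XOX/.O., (2,0):+1/X.O/X.X/OO.*, (2,2):-1/X.O/X.X/.OO
[X.O/X.X/OO.] X move#2: (0,1):-1/XXO/X.X/OO.*, (1,1):-1/X.O/XXX/OO., (2,2):-1/X.O/X.X/OOX
[XXO/X.X/OO.] O move#3: (1,1):+1/XXO/XOX/OO.*, (2,2):+1/XXO/X.X/OOO
[XXO/XOX/OO.] end (terminal -1, X#4); searched X.O/X.X/.O. to 8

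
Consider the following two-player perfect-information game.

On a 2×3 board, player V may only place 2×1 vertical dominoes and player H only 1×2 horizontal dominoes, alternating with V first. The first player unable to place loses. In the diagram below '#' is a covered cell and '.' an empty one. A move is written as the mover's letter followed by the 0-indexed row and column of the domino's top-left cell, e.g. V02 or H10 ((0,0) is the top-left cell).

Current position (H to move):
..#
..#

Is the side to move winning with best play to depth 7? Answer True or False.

H winning at [..#/..#]: True

p1 H@[..#/..#]: H00[###/..#]+1* H10[..#/###]+1
p2 V@[###/..#] terminal -1; root [..#/..#] d7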